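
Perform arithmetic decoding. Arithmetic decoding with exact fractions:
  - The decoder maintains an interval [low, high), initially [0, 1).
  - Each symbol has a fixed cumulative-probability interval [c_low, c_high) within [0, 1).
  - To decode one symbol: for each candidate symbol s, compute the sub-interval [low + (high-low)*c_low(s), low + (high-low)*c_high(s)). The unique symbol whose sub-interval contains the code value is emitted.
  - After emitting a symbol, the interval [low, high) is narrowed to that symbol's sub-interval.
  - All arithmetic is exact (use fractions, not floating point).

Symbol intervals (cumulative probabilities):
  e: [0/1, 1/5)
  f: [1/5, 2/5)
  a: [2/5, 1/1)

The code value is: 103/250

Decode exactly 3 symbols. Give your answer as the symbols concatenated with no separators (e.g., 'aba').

Step 1: interval [0/1, 1/1), width = 1/1 - 0/1 = 1/1
  'e': [0/1 + 1/1*0/1, 0/1 + 1/1*1/5) = [0/1, 1/5)
  'f': [0/1 + 1/1*1/5, 0/1 + 1/1*2/5) = [1/5, 2/5)
  'a': [0/1 + 1/1*2/5, 0/1 + 1/1*1/1) = [2/5, 1/1) <- contains code 103/250
  emit 'a', narrow to [2/5, 1/1)
Step 2: interval [2/5, 1/1), width = 1/1 - 2/5 = 3/5
  'e': [2/5 + 3/5*0/1, 2/5 + 3/5*1/5) = [2/5, 13/25) <- contains code 103/250
  'f': [2/5 + 3/5*1/5, 2/5 + 3/5*2/5) = [13/25, 16/25)
  'a': [2/5 + 3/5*2/5, 2/5 + 3/5*1/1) = [16/25, 1/1)
  emit 'e', narrow to [2/5, 13/25)
Step 3: interval [2/5, 13/25), width = 13/25 - 2/5 = 3/25
  'e': [2/5 + 3/25*0/1, 2/5 + 3/25*1/5) = [2/5, 53/125) <- contains code 103/250
  'f': [2/5 + 3/25*1/5, 2/5 + 3/25*2/5) = [53/125, 56/125)
  'a': [2/5 + 3/25*2/5, 2/5 + 3/25*1/1) = [56/125, 13/25)
  emit 'e', narrow to [2/5, 53/125)

Answer: aee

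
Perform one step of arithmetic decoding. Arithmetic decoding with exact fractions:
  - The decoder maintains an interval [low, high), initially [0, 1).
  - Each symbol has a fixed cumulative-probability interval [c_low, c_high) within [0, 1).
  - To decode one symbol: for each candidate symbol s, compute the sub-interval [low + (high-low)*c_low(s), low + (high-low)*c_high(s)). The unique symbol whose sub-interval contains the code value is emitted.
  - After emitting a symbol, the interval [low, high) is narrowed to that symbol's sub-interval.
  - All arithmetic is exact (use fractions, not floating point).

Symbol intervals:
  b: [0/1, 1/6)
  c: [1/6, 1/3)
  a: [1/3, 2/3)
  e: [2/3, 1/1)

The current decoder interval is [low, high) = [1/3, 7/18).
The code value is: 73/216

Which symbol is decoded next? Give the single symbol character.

Answer: b

Derivation:
Interval width = high − low = 7/18 − 1/3 = 1/18
Scaled code = (code − low) / width = (73/216 − 1/3) / 1/18 = 1/12
  b: [0/1, 1/6) ← scaled code falls here ✓
  c: [1/6, 1/3) 
  a: [1/3, 2/3) 
  e: [2/3, 1/1) 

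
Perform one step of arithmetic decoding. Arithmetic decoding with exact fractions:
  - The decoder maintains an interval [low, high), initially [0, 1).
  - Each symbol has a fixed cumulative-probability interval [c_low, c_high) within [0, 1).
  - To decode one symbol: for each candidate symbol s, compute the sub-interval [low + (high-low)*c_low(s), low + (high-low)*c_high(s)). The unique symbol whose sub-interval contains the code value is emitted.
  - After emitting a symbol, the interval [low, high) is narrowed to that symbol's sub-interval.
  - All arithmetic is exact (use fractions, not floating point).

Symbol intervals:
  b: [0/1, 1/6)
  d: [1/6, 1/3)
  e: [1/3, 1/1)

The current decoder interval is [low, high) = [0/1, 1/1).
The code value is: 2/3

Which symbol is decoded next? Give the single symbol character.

Interval width = high − low = 1/1 − 0/1 = 1/1
Scaled code = (code − low) / width = (2/3 − 0/1) / 1/1 = 2/3
  b: [0/1, 1/6) 
  d: [1/6, 1/3) 
  e: [1/3, 1/1) ← scaled code falls here ✓

Answer: e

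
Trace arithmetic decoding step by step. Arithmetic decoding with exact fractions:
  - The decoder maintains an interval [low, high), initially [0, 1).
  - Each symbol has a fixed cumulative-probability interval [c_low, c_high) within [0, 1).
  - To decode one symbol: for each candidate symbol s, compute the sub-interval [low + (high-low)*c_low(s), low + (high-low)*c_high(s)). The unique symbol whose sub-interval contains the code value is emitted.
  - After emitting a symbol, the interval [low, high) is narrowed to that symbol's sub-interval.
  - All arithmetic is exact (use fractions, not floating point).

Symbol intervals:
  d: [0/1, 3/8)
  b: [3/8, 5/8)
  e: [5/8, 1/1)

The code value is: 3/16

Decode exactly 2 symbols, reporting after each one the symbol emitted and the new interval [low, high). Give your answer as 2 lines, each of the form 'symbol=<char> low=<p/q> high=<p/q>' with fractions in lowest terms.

Step 1: interval [0/1, 1/1), width = 1/1 - 0/1 = 1/1
  'd': [0/1 + 1/1*0/1, 0/1 + 1/1*3/8) = [0/1, 3/8) <- contains code 3/16
  'b': [0/1 + 1/1*3/8, 0/1 + 1/1*5/8) = [3/8, 5/8)
  'e': [0/1 + 1/1*5/8, 0/1 + 1/1*1/1) = [5/8, 1/1)
  emit 'd', narrow to [0/1, 3/8)
Step 2: interval [0/1, 3/8), width = 3/8 - 0/1 = 3/8
  'd': [0/1 + 3/8*0/1, 0/1 + 3/8*3/8) = [0/1, 9/64)
  'b': [0/1 + 3/8*3/8, 0/1 + 3/8*5/8) = [9/64, 15/64) <- contains code 3/16
  'e': [0/1 + 3/8*5/8, 0/1 + 3/8*1/1) = [15/64, 3/8)
  emit 'b', narrow to [9/64, 15/64)

Answer: symbol=d low=0/1 high=3/8
symbol=b low=9/64 high=15/64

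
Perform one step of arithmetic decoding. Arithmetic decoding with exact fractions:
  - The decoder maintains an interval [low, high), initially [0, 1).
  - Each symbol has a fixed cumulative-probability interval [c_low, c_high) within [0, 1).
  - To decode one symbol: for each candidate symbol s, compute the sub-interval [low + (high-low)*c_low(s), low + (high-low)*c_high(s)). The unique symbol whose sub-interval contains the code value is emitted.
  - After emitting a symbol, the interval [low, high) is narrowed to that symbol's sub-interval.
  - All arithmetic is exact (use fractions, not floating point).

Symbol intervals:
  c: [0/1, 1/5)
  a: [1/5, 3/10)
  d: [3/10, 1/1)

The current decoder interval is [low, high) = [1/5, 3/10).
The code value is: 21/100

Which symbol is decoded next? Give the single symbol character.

Answer: c

Derivation:
Interval width = high − low = 3/10 − 1/5 = 1/10
Scaled code = (code − low) / width = (21/100 − 1/5) / 1/10 = 1/10
  c: [0/1, 1/5) ← scaled code falls here ✓
  a: [1/5, 3/10) 
  d: [3/10, 1/1) 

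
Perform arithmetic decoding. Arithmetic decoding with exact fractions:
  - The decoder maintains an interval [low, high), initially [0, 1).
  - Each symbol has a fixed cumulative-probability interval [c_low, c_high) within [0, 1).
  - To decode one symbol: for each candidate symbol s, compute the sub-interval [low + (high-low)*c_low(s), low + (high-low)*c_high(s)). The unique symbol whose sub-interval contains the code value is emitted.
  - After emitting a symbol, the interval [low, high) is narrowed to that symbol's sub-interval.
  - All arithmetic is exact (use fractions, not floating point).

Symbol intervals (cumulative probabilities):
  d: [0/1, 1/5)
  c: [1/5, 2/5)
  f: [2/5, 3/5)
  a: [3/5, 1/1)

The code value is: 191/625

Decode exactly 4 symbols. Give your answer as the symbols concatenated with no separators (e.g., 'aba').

Step 1: interval [0/1, 1/1), width = 1/1 - 0/1 = 1/1
  'd': [0/1 + 1/1*0/1, 0/1 + 1/1*1/5) = [0/1, 1/5)
  'c': [0/1 + 1/1*1/5, 0/1 + 1/1*2/5) = [1/5, 2/5) <- contains code 191/625
  'f': [0/1 + 1/1*2/5, 0/1 + 1/1*3/5) = [2/5, 3/5)
  'a': [0/1 + 1/1*3/5, 0/1 + 1/1*1/1) = [3/5, 1/1)
  emit 'c', narrow to [1/5, 2/5)
Step 2: interval [1/5, 2/5), width = 2/5 - 1/5 = 1/5
  'd': [1/5 + 1/5*0/1, 1/5 + 1/5*1/5) = [1/5, 6/25)
  'c': [1/5 + 1/5*1/5, 1/5 + 1/5*2/5) = [6/25, 7/25)
  'f': [1/5 + 1/5*2/5, 1/5 + 1/5*3/5) = [7/25, 8/25) <- contains code 191/625
  'a': [1/5 + 1/5*3/5, 1/5 + 1/5*1/1) = [8/25, 2/5)
  emit 'f', narrow to [7/25, 8/25)
Step 3: interval [7/25, 8/25), width = 8/25 - 7/25 = 1/25
  'd': [7/25 + 1/25*0/1, 7/25 + 1/25*1/5) = [7/25, 36/125)
  'c': [7/25 + 1/25*1/5, 7/25 + 1/25*2/5) = [36/125, 37/125)
  'f': [7/25 + 1/25*2/5, 7/25 + 1/25*3/5) = [37/125, 38/125)
  'a': [7/25 + 1/25*3/5, 7/25 + 1/25*1/1) = [38/125, 8/25) <- contains code 191/625
  emit 'a', narrow to [38/125, 8/25)
Step 4: interval [38/125, 8/25), width = 8/25 - 38/125 = 2/125
  'd': [38/125 + 2/125*0/1, 38/125 + 2/125*1/5) = [38/125, 192/625) <- contains code 191/625
  'c': [38/125 + 2/125*1/5, 38/125 + 2/125*2/5) = [192/625, 194/625)
  'f': [38/125 + 2/125*2/5, 38/125 + 2/125*3/5) = [194/625, 196/625)
  'a': [38/125 + 2/125*3/5, 38/125 + 2/125*1/1) = [196/625, 8/25)
  emit 'd', narrow to [38/125, 192/625)

Answer: cfad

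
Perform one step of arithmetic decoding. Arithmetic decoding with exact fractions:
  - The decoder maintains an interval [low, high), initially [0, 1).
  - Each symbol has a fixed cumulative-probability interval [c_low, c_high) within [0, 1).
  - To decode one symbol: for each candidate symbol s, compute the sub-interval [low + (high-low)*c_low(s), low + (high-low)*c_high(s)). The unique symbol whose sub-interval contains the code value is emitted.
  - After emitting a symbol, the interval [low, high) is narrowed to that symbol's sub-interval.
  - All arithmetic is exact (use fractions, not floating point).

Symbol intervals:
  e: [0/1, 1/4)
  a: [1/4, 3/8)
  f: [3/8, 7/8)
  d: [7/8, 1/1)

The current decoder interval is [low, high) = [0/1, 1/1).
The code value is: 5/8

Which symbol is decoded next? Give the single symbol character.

Interval width = high − low = 1/1 − 0/1 = 1/1
Scaled code = (code − low) / width = (5/8 − 0/1) / 1/1 = 5/8
  e: [0/1, 1/4) 
  a: [1/4, 3/8) 
  f: [3/8, 7/8) ← scaled code falls here ✓
  d: [7/8, 1/1) 

Answer: f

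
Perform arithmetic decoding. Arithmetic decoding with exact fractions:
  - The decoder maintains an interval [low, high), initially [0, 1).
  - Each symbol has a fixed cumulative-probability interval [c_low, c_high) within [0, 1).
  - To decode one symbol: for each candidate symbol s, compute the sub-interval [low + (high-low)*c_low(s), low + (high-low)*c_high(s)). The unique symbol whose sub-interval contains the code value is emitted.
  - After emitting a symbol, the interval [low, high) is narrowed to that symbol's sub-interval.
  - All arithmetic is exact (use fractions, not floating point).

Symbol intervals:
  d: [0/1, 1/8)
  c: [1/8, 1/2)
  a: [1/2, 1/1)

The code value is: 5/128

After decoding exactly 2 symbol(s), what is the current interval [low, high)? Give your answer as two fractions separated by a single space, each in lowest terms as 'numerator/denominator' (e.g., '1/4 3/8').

Step 1: interval [0/1, 1/1), width = 1/1 - 0/1 = 1/1
  'd': [0/1 + 1/1*0/1, 0/1 + 1/1*1/8) = [0/1, 1/8) <- contains code 5/128
  'c': [0/1 + 1/1*1/8, 0/1 + 1/1*1/2) = [1/8, 1/2)
  'a': [0/1 + 1/1*1/2, 0/1 + 1/1*1/1) = [1/2, 1/1)
  emit 'd', narrow to [0/1, 1/8)
Step 2: interval [0/1, 1/8), width = 1/8 - 0/1 = 1/8
  'd': [0/1 + 1/8*0/1, 0/1 + 1/8*1/8) = [0/1, 1/64)
  'c': [0/1 + 1/8*1/8, 0/1 + 1/8*1/2) = [1/64, 1/16) <- contains code 5/128
  'a': [0/1 + 1/8*1/2, 0/1 + 1/8*1/1) = [1/16, 1/8)
  emit 'c', narrow to [1/64, 1/16)

Answer: 1/64 1/16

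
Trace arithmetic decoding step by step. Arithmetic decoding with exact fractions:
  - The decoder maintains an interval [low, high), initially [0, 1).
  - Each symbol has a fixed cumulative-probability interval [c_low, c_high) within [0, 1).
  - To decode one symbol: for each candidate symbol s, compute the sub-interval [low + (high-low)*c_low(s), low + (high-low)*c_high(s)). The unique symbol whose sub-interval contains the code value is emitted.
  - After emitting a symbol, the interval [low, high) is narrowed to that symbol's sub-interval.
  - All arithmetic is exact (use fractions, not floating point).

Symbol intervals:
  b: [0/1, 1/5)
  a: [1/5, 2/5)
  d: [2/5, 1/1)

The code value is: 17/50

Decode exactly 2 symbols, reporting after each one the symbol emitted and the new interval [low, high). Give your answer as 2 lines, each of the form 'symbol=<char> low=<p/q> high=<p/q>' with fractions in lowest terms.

Step 1: interval [0/1, 1/1), width = 1/1 - 0/1 = 1/1
  'b': [0/1 + 1/1*0/1, 0/1 + 1/1*1/5) = [0/1, 1/5)
  'a': [0/1 + 1/1*1/5, 0/1 + 1/1*2/5) = [1/5, 2/5) <- contains code 17/50
  'd': [0/1 + 1/1*2/5, 0/1 + 1/1*1/1) = [2/5, 1/1)
  emit 'a', narrow to [1/5, 2/5)
Step 2: interval [1/5, 2/5), width = 2/5 - 1/5 = 1/5
  'b': [1/5 + 1/5*0/1, 1/5 + 1/5*1/5) = [1/5, 6/25)
  'a': [1/5 + 1/5*1/5, 1/5 + 1/5*2/5) = [6/25, 7/25)
  'd': [1/5 + 1/5*2/5, 1/5 + 1/5*1/1) = [7/25, 2/5) <- contains code 17/50
  emit 'd', narrow to [7/25, 2/5)

Answer: symbol=a low=1/5 high=2/5
symbol=d low=7/25 high=2/5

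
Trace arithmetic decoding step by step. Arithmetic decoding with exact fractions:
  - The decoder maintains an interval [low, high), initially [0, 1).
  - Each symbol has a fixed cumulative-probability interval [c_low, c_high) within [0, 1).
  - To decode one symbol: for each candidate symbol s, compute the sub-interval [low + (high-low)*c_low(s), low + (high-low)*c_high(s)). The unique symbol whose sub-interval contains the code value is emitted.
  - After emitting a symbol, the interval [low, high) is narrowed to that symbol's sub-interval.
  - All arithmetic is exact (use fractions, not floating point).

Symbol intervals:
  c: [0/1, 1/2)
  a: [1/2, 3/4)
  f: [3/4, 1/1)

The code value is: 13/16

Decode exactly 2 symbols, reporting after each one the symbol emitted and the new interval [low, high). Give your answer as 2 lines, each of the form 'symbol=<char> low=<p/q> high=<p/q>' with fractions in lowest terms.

Answer: symbol=f low=3/4 high=1/1
symbol=c low=3/4 high=7/8

Derivation:
Step 1: interval [0/1, 1/1), width = 1/1 - 0/1 = 1/1
  'c': [0/1 + 1/1*0/1, 0/1 + 1/1*1/2) = [0/1, 1/2)
  'a': [0/1 + 1/1*1/2, 0/1 + 1/1*3/4) = [1/2, 3/4)
  'f': [0/1 + 1/1*3/4, 0/1 + 1/1*1/1) = [3/4, 1/1) <- contains code 13/16
  emit 'f', narrow to [3/4, 1/1)
Step 2: interval [3/4, 1/1), width = 1/1 - 3/4 = 1/4
  'c': [3/4 + 1/4*0/1, 3/4 + 1/4*1/2) = [3/4, 7/8) <- contains code 13/16
  'a': [3/4 + 1/4*1/2, 3/4 + 1/4*3/4) = [7/8, 15/16)
  'f': [3/4 + 1/4*3/4, 3/4 + 1/4*1/1) = [15/16, 1/1)
  emit 'c', narrow to [3/4, 7/8)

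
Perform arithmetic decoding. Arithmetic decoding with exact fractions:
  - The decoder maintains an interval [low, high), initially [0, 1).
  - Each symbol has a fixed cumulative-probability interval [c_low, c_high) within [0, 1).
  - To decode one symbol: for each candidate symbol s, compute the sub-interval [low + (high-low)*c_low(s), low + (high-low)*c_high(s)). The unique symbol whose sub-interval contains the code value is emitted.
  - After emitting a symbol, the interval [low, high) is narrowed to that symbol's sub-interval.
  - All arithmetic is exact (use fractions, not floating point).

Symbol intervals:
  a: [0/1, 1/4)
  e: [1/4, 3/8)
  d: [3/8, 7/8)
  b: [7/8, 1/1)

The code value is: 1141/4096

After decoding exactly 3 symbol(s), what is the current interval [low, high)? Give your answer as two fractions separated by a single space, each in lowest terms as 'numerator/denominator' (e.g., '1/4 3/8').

Answer: 71/256 9/32

Derivation:
Step 1: interval [0/1, 1/1), width = 1/1 - 0/1 = 1/1
  'a': [0/1 + 1/1*0/1, 0/1 + 1/1*1/4) = [0/1, 1/4)
  'e': [0/1 + 1/1*1/4, 0/1 + 1/1*3/8) = [1/4, 3/8) <- contains code 1141/4096
  'd': [0/1 + 1/1*3/8, 0/1 + 1/1*7/8) = [3/8, 7/8)
  'b': [0/1 + 1/1*7/8, 0/1 + 1/1*1/1) = [7/8, 1/1)
  emit 'e', narrow to [1/4, 3/8)
Step 2: interval [1/4, 3/8), width = 3/8 - 1/4 = 1/8
  'a': [1/4 + 1/8*0/1, 1/4 + 1/8*1/4) = [1/4, 9/32) <- contains code 1141/4096
  'e': [1/4 + 1/8*1/4, 1/4 + 1/8*3/8) = [9/32, 19/64)
  'd': [1/4 + 1/8*3/8, 1/4 + 1/8*7/8) = [19/64, 23/64)
  'b': [1/4 + 1/8*7/8, 1/4 + 1/8*1/1) = [23/64, 3/8)
  emit 'a', narrow to [1/4, 9/32)
Step 3: interval [1/4, 9/32), width = 9/32 - 1/4 = 1/32
  'a': [1/4 + 1/32*0/1, 1/4 + 1/32*1/4) = [1/4, 33/128)
  'e': [1/4 + 1/32*1/4, 1/4 + 1/32*3/8) = [33/128, 67/256)
  'd': [1/4 + 1/32*3/8, 1/4 + 1/32*7/8) = [67/256, 71/256)
  'b': [1/4 + 1/32*7/8, 1/4 + 1/32*1/1) = [71/256, 9/32) <- contains code 1141/4096
  emit 'b', narrow to [71/256, 9/32)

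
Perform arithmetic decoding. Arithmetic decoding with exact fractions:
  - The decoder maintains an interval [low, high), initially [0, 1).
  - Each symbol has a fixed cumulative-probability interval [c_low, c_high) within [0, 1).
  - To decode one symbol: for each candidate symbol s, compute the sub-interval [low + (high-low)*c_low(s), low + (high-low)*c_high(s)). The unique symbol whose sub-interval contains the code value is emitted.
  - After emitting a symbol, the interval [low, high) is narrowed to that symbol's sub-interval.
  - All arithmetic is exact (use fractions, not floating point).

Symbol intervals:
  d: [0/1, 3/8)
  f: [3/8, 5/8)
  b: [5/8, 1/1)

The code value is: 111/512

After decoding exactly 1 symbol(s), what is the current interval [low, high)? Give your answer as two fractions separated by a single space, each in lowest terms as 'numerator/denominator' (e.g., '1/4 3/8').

Answer: 0/1 3/8

Derivation:
Step 1: interval [0/1, 1/1), width = 1/1 - 0/1 = 1/1
  'd': [0/1 + 1/1*0/1, 0/1 + 1/1*3/8) = [0/1, 3/8) <- contains code 111/512
  'f': [0/1 + 1/1*3/8, 0/1 + 1/1*5/8) = [3/8, 5/8)
  'b': [0/1 + 1/1*5/8, 0/1 + 1/1*1/1) = [5/8, 1/1)
  emit 'd', narrow to [0/1, 3/8)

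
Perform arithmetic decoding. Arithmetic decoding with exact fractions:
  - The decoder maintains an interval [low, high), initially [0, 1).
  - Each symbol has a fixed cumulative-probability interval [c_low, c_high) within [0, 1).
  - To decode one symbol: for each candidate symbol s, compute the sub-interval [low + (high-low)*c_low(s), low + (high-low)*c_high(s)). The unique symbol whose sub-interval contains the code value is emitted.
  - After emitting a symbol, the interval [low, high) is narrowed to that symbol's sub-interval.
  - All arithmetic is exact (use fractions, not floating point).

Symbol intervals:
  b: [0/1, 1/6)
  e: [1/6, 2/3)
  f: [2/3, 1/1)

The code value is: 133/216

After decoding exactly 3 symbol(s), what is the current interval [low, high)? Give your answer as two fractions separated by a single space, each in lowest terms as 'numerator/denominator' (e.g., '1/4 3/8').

Answer: 11/18 2/3

Derivation:
Step 1: interval [0/1, 1/1), width = 1/1 - 0/1 = 1/1
  'b': [0/1 + 1/1*0/1, 0/1 + 1/1*1/6) = [0/1, 1/6)
  'e': [0/1 + 1/1*1/6, 0/1 + 1/1*2/3) = [1/6, 2/3) <- contains code 133/216
  'f': [0/1 + 1/1*2/3, 0/1 + 1/1*1/1) = [2/3, 1/1)
  emit 'e', narrow to [1/6, 2/3)
Step 2: interval [1/6, 2/3), width = 2/3 - 1/6 = 1/2
  'b': [1/6 + 1/2*0/1, 1/6 + 1/2*1/6) = [1/6, 1/4)
  'e': [1/6 + 1/2*1/6, 1/6 + 1/2*2/3) = [1/4, 1/2)
  'f': [1/6 + 1/2*2/3, 1/6 + 1/2*1/1) = [1/2, 2/3) <- contains code 133/216
  emit 'f', narrow to [1/2, 2/3)
Step 3: interval [1/2, 2/3), width = 2/3 - 1/2 = 1/6
  'b': [1/2 + 1/6*0/1, 1/2 + 1/6*1/6) = [1/2, 19/36)
  'e': [1/2 + 1/6*1/6, 1/2 + 1/6*2/3) = [19/36, 11/18)
  'f': [1/2 + 1/6*2/3, 1/2 + 1/6*1/1) = [11/18, 2/3) <- contains code 133/216
  emit 'f', narrow to [11/18, 2/3)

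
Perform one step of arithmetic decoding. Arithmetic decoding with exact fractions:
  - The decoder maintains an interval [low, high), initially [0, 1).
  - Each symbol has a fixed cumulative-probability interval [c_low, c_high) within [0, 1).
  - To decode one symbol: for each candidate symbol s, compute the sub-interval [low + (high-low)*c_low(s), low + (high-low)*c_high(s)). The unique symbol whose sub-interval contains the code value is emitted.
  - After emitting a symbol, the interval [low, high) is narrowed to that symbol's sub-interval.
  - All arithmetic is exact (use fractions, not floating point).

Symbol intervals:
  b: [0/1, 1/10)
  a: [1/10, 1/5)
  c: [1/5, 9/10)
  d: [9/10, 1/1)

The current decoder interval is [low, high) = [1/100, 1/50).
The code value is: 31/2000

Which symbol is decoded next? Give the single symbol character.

Answer: c

Derivation:
Interval width = high − low = 1/50 − 1/100 = 1/100
Scaled code = (code − low) / width = (31/2000 − 1/100) / 1/100 = 11/20
  b: [0/1, 1/10) 
  a: [1/10, 1/5) 
  c: [1/5, 9/10) ← scaled code falls here ✓
  d: [9/10, 1/1) 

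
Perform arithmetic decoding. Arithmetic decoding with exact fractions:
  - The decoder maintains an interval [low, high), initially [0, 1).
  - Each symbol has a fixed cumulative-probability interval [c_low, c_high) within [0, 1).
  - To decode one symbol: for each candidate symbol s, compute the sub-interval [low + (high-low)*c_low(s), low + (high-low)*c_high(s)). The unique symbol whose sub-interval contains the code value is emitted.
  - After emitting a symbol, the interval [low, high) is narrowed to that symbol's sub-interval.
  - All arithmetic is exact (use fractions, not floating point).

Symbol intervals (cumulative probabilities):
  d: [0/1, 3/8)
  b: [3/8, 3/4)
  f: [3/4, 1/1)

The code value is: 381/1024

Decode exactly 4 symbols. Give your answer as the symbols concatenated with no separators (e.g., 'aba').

Step 1: interval [0/1, 1/1), width = 1/1 - 0/1 = 1/1
  'd': [0/1 + 1/1*0/1, 0/1 + 1/1*3/8) = [0/1, 3/8) <- contains code 381/1024
  'b': [0/1 + 1/1*3/8, 0/1 + 1/1*3/4) = [3/8, 3/4)
  'f': [0/1 + 1/1*3/4, 0/1 + 1/1*1/1) = [3/4, 1/1)
  emit 'd', narrow to [0/1, 3/8)
Step 2: interval [0/1, 3/8), width = 3/8 - 0/1 = 3/8
  'd': [0/1 + 3/8*0/1, 0/1 + 3/8*3/8) = [0/1, 9/64)
  'b': [0/1 + 3/8*3/8, 0/1 + 3/8*3/4) = [9/64, 9/32)
  'f': [0/1 + 3/8*3/4, 0/1 + 3/8*1/1) = [9/32, 3/8) <- contains code 381/1024
  emit 'f', narrow to [9/32, 3/8)
Step 3: interval [9/32, 3/8), width = 3/8 - 9/32 = 3/32
  'd': [9/32 + 3/32*0/1, 9/32 + 3/32*3/8) = [9/32, 81/256)
  'b': [9/32 + 3/32*3/8, 9/32 + 3/32*3/4) = [81/256, 45/128)
  'f': [9/32 + 3/32*3/4, 9/32 + 3/32*1/1) = [45/128, 3/8) <- contains code 381/1024
  emit 'f', narrow to [45/128, 3/8)
Step 4: interval [45/128, 3/8), width = 3/8 - 45/128 = 3/128
  'd': [45/128 + 3/128*0/1, 45/128 + 3/128*3/8) = [45/128, 369/1024)
  'b': [45/128 + 3/128*3/8, 45/128 + 3/128*3/4) = [369/1024, 189/512)
  'f': [45/128 + 3/128*3/4, 45/128 + 3/128*1/1) = [189/512, 3/8) <- contains code 381/1024
  emit 'f', narrow to [189/512, 3/8)

Answer: dfff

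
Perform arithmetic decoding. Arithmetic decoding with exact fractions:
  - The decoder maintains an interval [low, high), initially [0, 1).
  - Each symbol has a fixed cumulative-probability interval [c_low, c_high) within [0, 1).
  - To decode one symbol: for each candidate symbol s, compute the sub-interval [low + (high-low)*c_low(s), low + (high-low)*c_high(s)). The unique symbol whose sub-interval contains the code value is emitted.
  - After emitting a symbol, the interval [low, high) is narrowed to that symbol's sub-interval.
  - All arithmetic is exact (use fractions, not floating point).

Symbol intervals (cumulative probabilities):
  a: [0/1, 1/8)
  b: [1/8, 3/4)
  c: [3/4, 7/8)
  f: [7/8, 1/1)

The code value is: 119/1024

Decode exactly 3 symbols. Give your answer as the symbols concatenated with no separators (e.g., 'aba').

Step 1: interval [0/1, 1/1), width = 1/1 - 0/1 = 1/1
  'a': [0/1 + 1/1*0/1, 0/1 + 1/1*1/8) = [0/1, 1/8) <- contains code 119/1024
  'b': [0/1 + 1/1*1/8, 0/1 + 1/1*3/4) = [1/8, 3/4)
  'c': [0/1 + 1/1*3/4, 0/1 + 1/1*7/8) = [3/4, 7/8)
  'f': [0/1 + 1/1*7/8, 0/1 + 1/1*1/1) = [7/8, 1/1)
  emit 'a', narrow to [0/1, 1/8)
Step 2: interval [0/1, 1/8), width = 1/8 - 0/1 = 1/8
  'a': [0/1 + 1/8*0/1, 0/1 + 1/8*1/8) = [0/1, 1/64)
  'b': [0/1 + 1/8*1/8, 0/1 + 1/8*3/4) = [1/64, 3/32)
  'c': [0/1 + 1/8*3/4, 0/1 + 1/8*7/8) = [3/32, 7/64)
  'f': [0/1 + 1/8*7/8, 0/1 + 1/8*1/1) = [7/64, 1/8) <- contains code 119/1024
  emit 'f', narrow to [7/64, 1/8)
Step 3: interval [7/64, 1/8), width = 1/8 - 7/64 = 1/64
  'a': [7/64 + 1/64*0/1, 7/64 + 1/64*1/8) = [7/64, 57/512)
  'b': [7/64 + 1/64*1/8, 7/64 + 1/64*3/4) = [57/512, 31/256) <- contains code 119/1024
  'c': [7/64 + 1/64*3/4, 7/64 + 1/64*7/8) = [31/256, 63/512)
  'f': [7/64 + 1/64*7/8, 7/64 + 1/64*1/1) = [63/512, 1/8)
  emit 'b', narrow to [57/512, 31/256)

Answer: afb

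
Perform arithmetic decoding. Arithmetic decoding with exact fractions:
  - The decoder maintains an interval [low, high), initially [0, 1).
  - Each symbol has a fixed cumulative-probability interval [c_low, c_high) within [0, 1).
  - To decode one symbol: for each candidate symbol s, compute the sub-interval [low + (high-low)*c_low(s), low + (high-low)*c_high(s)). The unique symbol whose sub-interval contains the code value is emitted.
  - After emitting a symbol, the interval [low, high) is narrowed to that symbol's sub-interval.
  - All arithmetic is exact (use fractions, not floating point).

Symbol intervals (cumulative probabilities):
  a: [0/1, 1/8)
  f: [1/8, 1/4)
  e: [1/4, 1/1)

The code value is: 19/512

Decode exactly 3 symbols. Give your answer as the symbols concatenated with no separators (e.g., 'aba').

Answer: aea

Derivation:
Step 1: interval [0/1, 1/1), width = 1/1 - 0/1 = 1/1
  'a': [0/1 + 1/1*0/1, 0/1 + 1/1*1/8) = [0/1, 1/8) <- contains code 19/512
  'f': [0/1 + 1/1*1/8, 0/1 + 1/1*1/4) = [1/8, 1/4)
  'e': [0/1 + 1/1*1/4, 0/1 + 1/1*1/1) = [1/4, 1/1)
  emit 'a', narrow to [0/1, 1/8)
Step 2: interval [0/1, 1/8), width = 1/8 - 0/1 = 1/8
  'a': [0/1 + 1/8*0/1, 0/1 + 1/8*1/8) = [0/1, 1/64)
  'f': [0/1 + 1/8*1/8, 0/1 + 1/8*1/4) = [1/64, 1/32)
  'e': [0/1 + 1/8*1/4, 0/1 + 1/8*1/1) = [1/32, 1/8) <- contains code 19/512
  emit 'e', narrow to [1/32, 1/8)
Step 3: interval [1/32, 1/8), width = 1/8 - 1/32 = 3/32
  'a': [1/32 + 3/32*0/1, 1/32 + 3/32*1/8) = [1/32, 11/256) <- contains code 19/512
  'f': [1/32 + 3/32*1/8, 1/32 + 3/32*1/4) = [11/256, 7/128)
  'e': [1/32 + 3/32*1/4, 1/32 + 3/32*1/1) = [7/128, 1/8)
  emit 'a', narrow to [1/32, 11/256)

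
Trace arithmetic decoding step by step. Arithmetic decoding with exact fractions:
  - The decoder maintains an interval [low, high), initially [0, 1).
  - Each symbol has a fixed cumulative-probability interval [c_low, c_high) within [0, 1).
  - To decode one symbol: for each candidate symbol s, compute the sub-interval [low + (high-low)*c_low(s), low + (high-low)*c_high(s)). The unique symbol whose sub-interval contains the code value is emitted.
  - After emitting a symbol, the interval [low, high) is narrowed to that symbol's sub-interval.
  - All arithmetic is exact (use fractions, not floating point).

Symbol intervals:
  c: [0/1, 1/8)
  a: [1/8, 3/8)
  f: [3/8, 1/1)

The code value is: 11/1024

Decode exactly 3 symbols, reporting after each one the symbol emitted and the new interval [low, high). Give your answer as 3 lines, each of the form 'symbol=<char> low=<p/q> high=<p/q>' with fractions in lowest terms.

Answer: symbol=c low=0/1 high=1/8
symbol=c low=0/1 high=1/64
symbol=f low=3/512 high=1/64

Derivation:
Step 1: interval [0/1, 1/1), width = 1/1 - 0/1 = 1/1
  'c': [0/1 + 1/1*0/1, 0/1 + 1/1*1/8) = [0/1, 1/8) <- contains code 11/1024
  'a': [0/1 + 1/1*1/8, 0/1 + 1/1*3/8) = [1/8, 3/8)
  'f': [0/1 + 1/1*3/8, 0/1 + 1/1*1/1) = [3/8, 1/1)
  emit 'c', narrow to [0/1, 1/8)
Step 2: interval [0/1, 1/8), width = 1/8 - 0/1 = 1/8
  'c': [0/1 + 1/8*0/1, 0/1 + 1/8*1/8) = [0/1, 1/64) <- contains code 11/1024
  'a': [0/1 + 1/8*1/8, 0/1 + 1/8*3/8) = [1/64, 3/64)
  'f': [0/1 + 1/8*3/8, 0/1 + 1/8*1/1) = [3/64, 1/8)
  emit 'c', narrow to [0/1, 1/64)
Step 3: interval [0/1, 1/64), width = 1/64 - 0/1 = 1/64
  'c': [0/1 + 1/64*0/1, 0/1 + 1/64*1/8) = [0/1, 1/512)
  'a': [0/1 + 1/64*1/8, 0/1 + 1/64*3/8) = [1/512, 3/512)
  'f': [0/1 + 1/64*3/8, 0/1 + 1/64*1/1) = [3/512, 1/64) <- contains code 11/1024
  emit 'f', narrow to [3/512, 1/64)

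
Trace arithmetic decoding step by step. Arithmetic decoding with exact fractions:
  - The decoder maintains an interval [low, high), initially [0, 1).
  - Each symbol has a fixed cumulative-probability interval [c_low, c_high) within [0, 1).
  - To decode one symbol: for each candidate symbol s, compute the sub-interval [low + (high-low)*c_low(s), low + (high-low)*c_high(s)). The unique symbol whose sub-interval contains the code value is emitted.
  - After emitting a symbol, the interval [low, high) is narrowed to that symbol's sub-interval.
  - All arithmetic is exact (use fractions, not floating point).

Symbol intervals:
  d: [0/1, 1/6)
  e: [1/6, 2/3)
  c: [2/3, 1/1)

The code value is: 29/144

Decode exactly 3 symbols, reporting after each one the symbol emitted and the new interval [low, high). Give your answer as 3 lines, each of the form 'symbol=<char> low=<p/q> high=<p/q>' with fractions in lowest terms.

Step 1: interval [0/1, 1/1), width = 1/1 - 0/1 = 1/1
  'd': [0/1 + 1/1*0/1, 0/1 + 1/1*1/6) = [0/1, 1/6)
  'e': [0/1 + 1/1*1/6, 0/1 + 1/1*2/3) = [1/6, 2/3) <- contains code 29/144
  'c': [0/1 + 1/1*2/3, 0/1 + 1/1*1/1) = [2/3, 1/1)
  emit 'e', narrow to [1/6, 2/3)
Step 2: interval [1/6, 2/3), width = 2/3 - 1/6 = 1/2
  'd': [1/6 + 1/2*0/1, 1/6 + 1/2*1/6) = [1/6, 1/4) <- contains code 29/144
  'e': [1/6 + 1/2*1/6, 1/6 + 1/2*2/3) = [1/4, 1/2)
  'c': [1/6 + 1/2*2/3, 1/6 + 1/2*1/1) = [1/2, 2/3)
  emit 'd', narrow to [1/6, 1/4)
Step 3: interval [1/6, 1/4), width = 1/4 - 1/6 = 1/12
  'd': [1/6 + 1/12*0/1, 1/6 + 1/12*1/6) = [1/6, 13/72)
  'e': [1/6 + 1/12*1/6, 1/6 + 1/12*2/3) = [13/72, 2/9) <- contains code 29/144
  'c': [1/6 + 1/12*2/3, 1/6 + 1/12*1/1) = [2/9, 1/4)
  emit 'e', narrow to [13/72, 2/9)

Answer: symbol=e low=1/6 high=2/3
symbol=d low=1/6 high=1/4
symbol=e low=13/72 high=2/9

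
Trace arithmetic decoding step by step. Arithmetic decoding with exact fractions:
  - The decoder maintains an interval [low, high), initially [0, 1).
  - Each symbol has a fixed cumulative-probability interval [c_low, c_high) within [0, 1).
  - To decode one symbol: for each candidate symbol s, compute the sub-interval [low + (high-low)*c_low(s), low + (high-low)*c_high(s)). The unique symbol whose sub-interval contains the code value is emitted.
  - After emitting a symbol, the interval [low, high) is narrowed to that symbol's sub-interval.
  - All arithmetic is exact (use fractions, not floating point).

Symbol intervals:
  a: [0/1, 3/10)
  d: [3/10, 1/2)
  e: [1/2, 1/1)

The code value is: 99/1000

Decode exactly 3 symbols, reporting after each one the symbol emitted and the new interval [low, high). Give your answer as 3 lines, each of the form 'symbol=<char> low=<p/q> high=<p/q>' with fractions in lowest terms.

Step 1: interval [0/1, 1/1), width = 1/1 - 0/1 = 1/1
  'a': [0/1 + 1/1*0/1, 0/1 + 1/1*3/10) = [0/1, 3/10) <- contains code 99/1000
  'd': [0/1 + 1/1*3/10, 0/1 + 1/1*1/2) = [3/10, 1/2)
  'e': [0/1 + 1/1*1/2, 0/1 + 1/1*1/1) = [1/2, 1/1)
  emit 'a', narrow to [0/1, 3/10)
Step 2: interval [0/1, 3/10), width = 3/10 - 0/1 = 3/10
  'a': [0/1 + 3/10*0/1, 0/1 + 3/10*3/10) = [0/1, 9/100)
  'd': [0/1 + 3/10*3/10, 0/1 + 3/10*1/2) = [9/100, 3/20) <- contains code 99/1000
  'e': [0/1 + 3/10*1/2, 0/1 + 3/10*1/1) = [3/20, 3/10)
  emit 'd', narrow to [9/100, 3/20)
Step 3: interval [9/100, 3/20), width = 3/20 - 9/100 = 3/50
  'a': [9/100 + 3/50*0/1, 9/100 + 3/50*3/10) = [9/100, 27/250) <- contains code 99/1000
  'd': [9/100 + 3/50*3/10, 9/100 + 3/50*1/2) = [27/250, 3/25)
  'e': [9/100 + 3/50*1/2, 9/100 + 3/50*1/1) = [3/25, 3/20)
  emit 'a', narrow to [9/100, 27/250)

Answer: symbol=a low=0/1 high=3/10
symbol=d low=9/100 high=3/20
symbol=a low=9/100 high=27/250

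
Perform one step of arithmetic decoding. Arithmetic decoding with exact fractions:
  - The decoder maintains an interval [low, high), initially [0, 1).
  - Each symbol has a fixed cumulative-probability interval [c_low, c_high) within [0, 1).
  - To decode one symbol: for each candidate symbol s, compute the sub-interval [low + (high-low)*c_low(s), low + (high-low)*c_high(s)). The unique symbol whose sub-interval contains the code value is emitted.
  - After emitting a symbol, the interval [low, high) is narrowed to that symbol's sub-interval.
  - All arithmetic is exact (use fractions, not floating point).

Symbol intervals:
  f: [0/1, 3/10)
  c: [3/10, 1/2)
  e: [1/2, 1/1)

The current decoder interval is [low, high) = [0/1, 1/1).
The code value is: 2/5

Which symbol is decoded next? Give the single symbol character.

Answer: c

Derivation:
Interval width = high − low = 1/1 − 0/1 = 1/1
Scaled code = (code − low) / width = (2/5 − 0/1) / 1/1 = 2/5
  f: [0/1, 3/10) 
  c: [3/10, 1/2) ← scaled code falls here ✓
  e: [1/2, 1/1) 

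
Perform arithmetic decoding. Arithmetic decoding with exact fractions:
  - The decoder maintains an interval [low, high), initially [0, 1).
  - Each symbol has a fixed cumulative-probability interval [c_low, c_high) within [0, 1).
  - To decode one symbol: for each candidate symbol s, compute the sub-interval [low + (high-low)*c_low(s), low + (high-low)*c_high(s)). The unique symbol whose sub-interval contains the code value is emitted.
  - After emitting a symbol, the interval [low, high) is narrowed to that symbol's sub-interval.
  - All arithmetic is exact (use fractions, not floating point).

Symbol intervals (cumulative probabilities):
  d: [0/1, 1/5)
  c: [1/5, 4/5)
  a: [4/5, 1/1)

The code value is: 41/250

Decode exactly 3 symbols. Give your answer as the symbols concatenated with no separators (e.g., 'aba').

Answer: dad

Derivation:
Step 1: interval [0/1, 1/1), width = 1/1 - 0/1 = 1/1
  'd': [0/1 + 1/1*0/1, 0/1 + 1/1*1/5) = [0/1, 1/5) <- contains code 41/250
  'c': [0/1 + 1/1*1/5, 0/1 + 1/1*4/5) = [1/5, 4/5)
  'a': [0/1 + 1/1*4/5, 0/1 + 1/1*1/1) = [4/5, 1/1)
  emit 'd', narrow to [0/1, 1/5)
Step 2: interval [0/1, 1/5), width = 1/5 - 0/1 = 1/5
  'd': [0/1 + 1/5*0/1, 0/1 + 1/5*1/5) = [0/1, 1/25)
  'c': [0/1 + 1/5*1/5, 0/1 + 1/5*4/5) = [1/25, 4/25)
  'a': [0/1 + 1/5*4/5, 0/1 + 1/5*1/1) = [4/25, 1/5) <- contains code 41/250
  emit 'a', narrow to [4/25, 1/5)
Step 3: interval [4/25, 1/5), width = 1/5 - 4/25 = 1/25
  'd': [4/25 + 1/25*0/1, 4/25 + 1/25*1/5) = [4/25, 21/125) <- contains code 41/250
  'c': [4/25 + 1/25*1/5, 4/25 + 1/25*4/5) = [21/125, 24/125)
  'a': [4/25 + 1/25*4/5, 4/25 + 1/25*1/1) = [24/125, 1/5)
  emit 'd', narrow to [4/25, 21/125)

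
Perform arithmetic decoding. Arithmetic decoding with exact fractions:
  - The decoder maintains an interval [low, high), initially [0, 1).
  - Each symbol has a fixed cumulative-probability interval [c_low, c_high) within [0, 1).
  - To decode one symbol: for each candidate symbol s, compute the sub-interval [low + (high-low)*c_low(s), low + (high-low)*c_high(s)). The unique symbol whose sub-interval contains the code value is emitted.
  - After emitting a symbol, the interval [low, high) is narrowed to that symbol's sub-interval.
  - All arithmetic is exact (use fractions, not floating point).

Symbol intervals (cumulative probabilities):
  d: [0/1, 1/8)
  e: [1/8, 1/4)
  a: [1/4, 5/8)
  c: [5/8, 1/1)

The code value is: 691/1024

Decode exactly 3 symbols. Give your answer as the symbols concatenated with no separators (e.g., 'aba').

Step 1: interval [0/1, 1/1), width = 1/1 - 0/1 = 1/1
  'd': [0/1 + 1/1*0/1, 0/1 + 1/1*1/8) = [0/1, 1/8)
  'e': [0/1 + 1/1*1/8, 0/1 + 1/1*1/4) = [1/8, 1/4)
  'a': [0/1 + 1/1*1/4, 0/1 + 1/1*5/8) = [1/4, 5/8)
  'c': [0/1 + 1/1*5/8, 0/1 + 1/1*1/1) = [5/8, 1/1) <- contains code 691/1024
  emit 'c', narrow to [5/8, 1/1)
Step 2: interval [5/8, 1/1), width = 1/1 - 5/8 = 3/8
  'd': [5/8 + 3/8*0/1, 5/8 + 3/8*1/8) = [5/8, 43/64)
  'e': [5/8 + 3/8*1/8, 5/8 + 3/8*1/4) = [43/64, 23/32) <- contains code 691/1024
  'a': [5/8 + 3/8*1/4, 5/8 + 3/8*5/8) = [23/32, 55/64)
  'c': [5/8 + 3/8*5/8, 5/8 + 3/8*1/1) = [55/64, 1/1)
  emit 'e', narrow to [43/64, 23/32)
Step 3: interval [43/64, 23/32), width = 23/32 - 43/64 = 3/64
  'd': [43/64 + 3/64*0/1, 43/64 + 3/64*1/8) = [43/64, 347/512) <- contains code 691/1024
  'e': [43/64 + 3/64*1/8, 43/64 + 3/64*1/4) = [347/512, 175/256)
  'a': [43/64 + 3/64*1/4, 43/64 + 3/64*5/8) = [175/256, 359/512)
  'c': [43/64 + 3/64*5/8, 43/64 + 3/64*1/1) = [359/512, 23/32)
  emit 'd', narrow to [43/64, 347/512)

Answer: ced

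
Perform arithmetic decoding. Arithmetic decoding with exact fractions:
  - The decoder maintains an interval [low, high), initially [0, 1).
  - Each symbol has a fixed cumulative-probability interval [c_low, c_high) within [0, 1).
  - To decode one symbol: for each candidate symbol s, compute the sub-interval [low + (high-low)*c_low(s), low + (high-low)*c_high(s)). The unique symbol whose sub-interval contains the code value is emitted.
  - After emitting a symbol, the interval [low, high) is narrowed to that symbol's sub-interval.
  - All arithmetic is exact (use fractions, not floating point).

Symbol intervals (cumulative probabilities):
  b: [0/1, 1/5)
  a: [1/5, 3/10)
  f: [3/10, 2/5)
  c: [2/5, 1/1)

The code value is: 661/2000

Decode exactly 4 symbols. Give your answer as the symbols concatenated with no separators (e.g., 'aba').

Step 1: interval [0/1, 1/1), width = 1/1 - 0/1 = 1/1
  'b': [0/1 + 1/1*0/1, 0/1 + 1/1*1/5) = [0/1, 1/5)
  'a': [0/1 + 1/1*1/5, 0/1 + 1/1*3/10) = [1/5, 3/10)
  'f': [0/1 + 1/1*3/10, 0/1 + 1/1*2/5) = [3/10, 2/5) <- contains code 661/2000
  'c': [0/1 + 1/1*2/5, 0/1 + 1/1*1/1) = [2/5, 1/1)
  emit 'f', narrow to [3/10, 2/5)
Step 2: interval [3/10, 2/5), width = 2/5 - 3/10 = 1/10
  'b': [3/10 + 1/10*0/1, 3/10 + 1/10*1/5) = [3/10, 8/25)
  'a': [3/10 + 1/10*1/5, 3/10 + 1/10*3/10) = [8/25, 33/100)
  'f': [3/10 + 1/10*3/10, 3/10 + 1/10*2/5) = [33/100, 17/50) <- contains code 661/2000
  'c': [3/10 + 1/10*2/5, 3/10 + 1/10*1/1) = [17/50, 2/5)
  emit 'f', narrow to [33/100, 17/50)
Step 3: interval [33/100, 17/50), width = 17/50 - 33/100 = 1/100
  'b': [33/100 + 1/100*0/1, 33/100 + 1/100*1/5) = [33/100, 83/250) <- contains code 661/2000
  'a': [33/100 + 1/100*1/5, 33/100 + 1/100*3/10) = [83/250, 333/1000)
  'f': [33/100 + 1/100*3/10, 33/100 + 1/100*2/5) = [333/1000, 167/500)
  'c': [33/100 + 1/100*2/5, 33/100 + 1/100*1/1) = [167/500, 17/50)
  emit 'b', narrow to [33/100, 83/250)
Step 4: interval [33/100, 83/250), width = 83/250 - 33/100 = 1/500
  'b': [33/100 + 1/500*0/1, 33/100 + 1/500*1/5) = [33/100, 413/1250)
  'a': [33/100 + 1/500*1/5, 33/100 + 1/500*3/10) = [413/1250, 1653/5000) <- contains code 661/2000
  'f': [33/100 + 1/500*3/10, 33/100 + 1/500*2/5) = [1653/5000, 827/2500)
  'c': [33/100 + 1/500*2/5, 33/100 + 1/500*1/1) = [827/2500, 83/250)
  emit 'a', narrow to [413/1250, 1653/5000)

Answer: ffba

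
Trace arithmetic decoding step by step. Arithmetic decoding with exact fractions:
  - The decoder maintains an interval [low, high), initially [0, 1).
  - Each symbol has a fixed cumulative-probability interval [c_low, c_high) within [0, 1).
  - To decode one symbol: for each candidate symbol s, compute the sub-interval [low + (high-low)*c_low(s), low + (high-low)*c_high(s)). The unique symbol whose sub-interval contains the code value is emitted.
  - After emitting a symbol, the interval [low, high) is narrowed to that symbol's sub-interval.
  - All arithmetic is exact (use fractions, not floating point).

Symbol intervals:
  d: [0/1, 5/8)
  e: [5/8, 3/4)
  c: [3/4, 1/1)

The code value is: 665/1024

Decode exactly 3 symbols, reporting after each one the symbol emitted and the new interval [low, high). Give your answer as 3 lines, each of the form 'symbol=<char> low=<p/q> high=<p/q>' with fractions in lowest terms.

Answer: symbol=e low=5/8 high=3/4
symbol=d low=5/8 high=45/64
symbol=d low=5/8 high=345/512

Derivation:
Step 1: interval [0/1, 1/1), width = 1/1 - 0/1 = 1/1
  'd': [0/1 + 1/1*0/1, 0/1 + 1/1*5/8) = [0/1, 5/8)
  'e': [0/1 + 1/1*5/8, 0/1 + 1/1*3/4) = [5/8, 3/4) <- contains code 665/1024
  'c': [0/1 + 1/1*3/4, 0/1 + 1/1*1/1) = [3/4, 1/1)
  emit 'e', narrow to [5/8, 3/4)
Step 2: interval [5/8, 3/4), width = 3/4 - 5/8 = 1/8
  'd': [5/8 + 1/8*0/1, 5/8 + 1/8*5/8) = [5/8, 45/64) <- contains code 665/1024
  'e': [5/8 + 1/8*5/8, 5/8 + 1/8*3/4) = [45/64, 23/32)
  'c': [5/8 + 1/8*3/4, 5/8 + 1/8*1/1) = [23/32, 3/4)
  emit 'd', narrow to [5/8, 45/64)
Step 3: interval [5/8, 45/64), width = 45/64 - 5/8 = 5/64
  'd': [5/8 + 5/64*0/1, 5/8 + 5/64*5/8) = [5/8, 345/512) <- contains code 665/1024
  'e': [5/8 + 5/64*5/8, 5/8 + 5/64*3/4) = [345/512, 175/256)
  'c': [5/8 + 5/64*3/4, 5/8 + 5/64*1/1) = [175/256, 45/64)
  emit 'd', narrow to [5/8, 345/512)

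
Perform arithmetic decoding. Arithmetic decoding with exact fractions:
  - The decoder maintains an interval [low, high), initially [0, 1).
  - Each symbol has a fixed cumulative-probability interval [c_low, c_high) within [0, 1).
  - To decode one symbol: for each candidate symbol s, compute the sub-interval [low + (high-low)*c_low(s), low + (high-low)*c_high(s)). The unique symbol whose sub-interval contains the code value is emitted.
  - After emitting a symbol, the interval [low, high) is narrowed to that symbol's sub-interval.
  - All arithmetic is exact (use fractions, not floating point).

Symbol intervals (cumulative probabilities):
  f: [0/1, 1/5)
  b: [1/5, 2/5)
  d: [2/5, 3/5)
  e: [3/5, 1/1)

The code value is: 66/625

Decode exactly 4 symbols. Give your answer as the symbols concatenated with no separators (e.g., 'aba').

Answer: fdef

Derivation:
Step 1: interval [0/1, 1/1), width = 1/1 - 0/1 = 1/1
  'f': [0/1 + 1/1*0/1, 0/1 + 1/1*1/5) = [0/1, 1/5) <- contains code 66/625
  'b': [0/1 + 1/1*1/5, 0/1 + 1/1*2/5) = [1/5, 2/5)
  'd': [0/1 + 1/1*2/5, 0/1 + 1/1*3/5) = [2/5, 3/5)
  'e': [0/1 + 1/1*3/5, 0/1 + 1/1*1/1) = [3/5, 1/1)
  emit 'f', narrow to [0/1, 1/5)
Step 2: interval [0/1, 1/5), width = 1/5 - 0/1 = 1/5
  'f': [0/1 + 1/5*0/1, 0/1 + 1/5*1/5) = [0/1, 1/25)
  'b': [0/1 + 1/5*1/5, 0/1 + 1/5*2/5) = [1/25, 2/25)
  'd': [0/1 + 1/5*2/5, 0/1 + 1/5*3/5) = [2/25, 3/25) <- contains code 66/625
  'e': [0/1 + 1/5*3/5, 0/1 + 1/5*1/1) = [3/25, 1/5)
  emit 'd', narrow to [2/25, 3/25)
Step 3: interval [2/25, 3/25), width = 3/25 - 2/25 = 1/25
  'f': [2/25 + 1/25*0/1, 2/25 + 1/25*1/5) = [2/25, 11/125)
  'b': [2/25 + 1/25*1/5, 2/25 + 1/25*2/5) = [11/125, 12/125)
  'd': [2/25 + 1/25*2/5, 2/25 + 1/25*3/5) = [12/125, 13/125)
  'e': [2/25 + 1/25*3/5, 2/25 + 1/25*1/1) = [13/125, 3/25) <- contains code 66/625
  emit 'e', narrow to [13/125, 3/25)
Step 4: interval [13/125, 3/25), width = 3/25 - 13/125 = 2/125
  'f': [13/125 + 2/125*0/1, 13/125 + 2/125*1/5) = [13/125, 67/625) <- contains code 66/625
  'b': [13/125 + 2/125*1/5, 13/125 + 2/125*2/5) = [67/625, 69/625)
  'd': [13/125 + 2/125*2/5, 13/125 + 2/125*3/5) = [69/625, 71/625)
  'e': [13/125 + 2/125*3/5, 13/125 + 2/125*1/1) = [71/625, 3/25)
  emit 'f', narrow to [13/125, 67/625)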